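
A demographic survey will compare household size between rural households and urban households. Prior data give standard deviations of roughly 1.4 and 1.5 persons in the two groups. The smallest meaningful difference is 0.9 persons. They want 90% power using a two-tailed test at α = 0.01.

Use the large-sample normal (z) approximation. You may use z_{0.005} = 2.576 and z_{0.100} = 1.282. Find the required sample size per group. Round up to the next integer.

n = 78 per group

n = (z_{α/2} + z_β)² · (σ₁² + σ₂²) / δ²
  = (2.576 + 1.282)² · (1.4² + 1.5² = 4.21) / 0.9²
  = 14.8842 · 4.21 / 0.81
  = 77.36
Round up → n = 78 per group.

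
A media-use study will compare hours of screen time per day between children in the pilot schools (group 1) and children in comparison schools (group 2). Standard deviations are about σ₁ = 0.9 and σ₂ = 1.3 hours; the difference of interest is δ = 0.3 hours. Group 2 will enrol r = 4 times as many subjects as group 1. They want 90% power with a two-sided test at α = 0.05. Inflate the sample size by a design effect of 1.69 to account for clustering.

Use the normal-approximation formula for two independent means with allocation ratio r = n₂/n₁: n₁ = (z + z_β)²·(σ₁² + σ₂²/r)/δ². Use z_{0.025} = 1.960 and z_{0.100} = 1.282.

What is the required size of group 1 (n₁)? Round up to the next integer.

n₁ = (z_{α/2} + z_β)² · (σ₁² + σ₂²/r) / δ²
   = (1.960 + 1.282)² · (0.9² + 1.3²/4) / 0.3²
   = 10.5106 · (0.81 + 0.4225) / 0.09
   = 10.5106 · 1.2325 / 0.09
   = 143.94
Design effect: 1.69 × 143.94 = 243.25.
Round up → n₁ = 244; n₂ = r·n₁ = 4 × 244 = 976.

n₁ = 244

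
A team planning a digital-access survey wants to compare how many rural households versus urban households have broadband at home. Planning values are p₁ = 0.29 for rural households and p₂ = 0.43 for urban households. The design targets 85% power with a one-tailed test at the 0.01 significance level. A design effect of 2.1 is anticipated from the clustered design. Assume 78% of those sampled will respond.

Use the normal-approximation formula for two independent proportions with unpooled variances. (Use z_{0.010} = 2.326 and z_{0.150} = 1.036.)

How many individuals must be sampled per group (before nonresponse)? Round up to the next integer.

n = (z_α + z_β)² · [p₁(1−p₁) + p₂(1−p₂)] / (p₁ − p₂)²
  = (2.326 + 1.036)² · (0.29·0.71 + 0.43·0.57) / (-0.14)²
  = (3.362)² · (0.2059 + 0.2451) / 0.0196
  = 11.3030 · 0.4510 / 0.0196
  = 260.09
Design effect: 2.1 × 260.09 = 546.18.
Adjust for 78% response: 546.18 / 0.78 = 700.23.
Round up → n = 701 per group.

n = 701 per group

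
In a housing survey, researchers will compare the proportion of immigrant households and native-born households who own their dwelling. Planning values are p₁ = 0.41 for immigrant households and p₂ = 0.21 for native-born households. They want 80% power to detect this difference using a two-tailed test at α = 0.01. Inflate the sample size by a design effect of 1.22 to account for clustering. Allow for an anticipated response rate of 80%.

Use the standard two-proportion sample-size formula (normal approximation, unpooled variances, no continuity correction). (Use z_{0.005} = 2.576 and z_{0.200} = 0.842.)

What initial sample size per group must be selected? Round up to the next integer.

n = (z_{α/2} + z_β)² · [p₁(1−p₁) + p₂(1−p₂)] / (p₁ − p₂)²
  = (2.576 + 0.842)² · (0.41·0.59 + 0.21·0.79) / (0.20)²
  = (3.418)² · (0.2419 + 0.1659) / 0.0400
  = 11.6827 · 0.4078 / 0.0400
  = 119.11
Design effect: 1.22 × 119.11 = 145.31.
Adjust for 80% response: 145.31 / 0.80 = 181.64.
Round up → n = 182 per group.

n = 182 per group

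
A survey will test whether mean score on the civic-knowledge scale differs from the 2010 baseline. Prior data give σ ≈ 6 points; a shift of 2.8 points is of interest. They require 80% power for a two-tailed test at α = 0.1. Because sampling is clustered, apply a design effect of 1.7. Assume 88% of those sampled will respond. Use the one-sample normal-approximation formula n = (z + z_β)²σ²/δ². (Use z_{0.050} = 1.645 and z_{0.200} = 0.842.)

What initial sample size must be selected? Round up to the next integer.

n = (z_{α/2} + z_β)² · σ² / δ²
  = (1.645 + 0.842)² · 6² / 2.8²
  = 6.1852 · 36 / 7.84
  = 28.40
Design effect: 1.7 × 28.40 = 48.28.
Adjust for 88% response: 48.28 / 0.88 = 54.87.
Round up → n = 55.

n = 55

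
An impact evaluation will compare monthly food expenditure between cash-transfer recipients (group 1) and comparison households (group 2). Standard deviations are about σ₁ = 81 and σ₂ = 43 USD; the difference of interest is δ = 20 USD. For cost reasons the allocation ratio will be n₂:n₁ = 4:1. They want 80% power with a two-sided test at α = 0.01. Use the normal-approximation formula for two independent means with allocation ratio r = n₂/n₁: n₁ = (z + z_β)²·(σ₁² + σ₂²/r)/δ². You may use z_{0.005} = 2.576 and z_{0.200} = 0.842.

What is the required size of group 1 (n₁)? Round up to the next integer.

n₁ = (z_{α/2} + z_β)² · (σ₁² + σ₂²/r) / δ²
   = (2.576 + 0.842)² · (81² + 43²/4) / 20²
   = 11.6827 · (6561 + 462.25) / 400
   = 11.6827 · 7023.2 / 400
   = 205.13
Round up → n₁ = 206; n₂ = r·n₁ = 4 × 206 = 824.

n₁ = 206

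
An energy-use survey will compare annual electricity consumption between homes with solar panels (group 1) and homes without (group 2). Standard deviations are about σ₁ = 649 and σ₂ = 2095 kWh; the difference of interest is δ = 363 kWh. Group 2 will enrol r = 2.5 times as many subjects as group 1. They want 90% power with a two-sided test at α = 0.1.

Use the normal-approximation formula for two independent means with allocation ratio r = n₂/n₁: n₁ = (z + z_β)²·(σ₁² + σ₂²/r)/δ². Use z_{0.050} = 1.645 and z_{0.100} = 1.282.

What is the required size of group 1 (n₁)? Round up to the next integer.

n₁ = (z_{α/2} + z_β)² · (σ₁² + σ₂²/r) / δ²
   = (1.645 + 1.282)² · (649² + 2095²/2.5) / 363²
   = 8.5673 · (421201 + 1755610) / 131769
   = 8.5673 · 2176811 / 131769
   = 141.53
Round up → n₁ = 142; n₂ = r·n₁ = 2.5 × 142 = 355.

n₁ = 142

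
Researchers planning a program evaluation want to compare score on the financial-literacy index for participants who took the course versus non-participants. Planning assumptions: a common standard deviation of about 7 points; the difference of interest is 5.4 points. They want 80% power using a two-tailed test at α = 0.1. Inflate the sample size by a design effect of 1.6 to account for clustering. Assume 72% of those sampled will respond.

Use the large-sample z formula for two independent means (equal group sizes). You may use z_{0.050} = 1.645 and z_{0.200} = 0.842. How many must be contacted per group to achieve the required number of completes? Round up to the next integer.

n = 47 per group

n = (z_{α/2} + z_β)² · (σ₁² + σ₂²) / δ²
  = (1.645 + 0.842)² · (2·7² = 98) / 5.4²
  = 6.1852 · 98 / 29.16
  = 20.79
Design effect: 1.6 × 20.79 = 33.26.
Adjust for 72% response: 33.26 / 0.72 = 46.19.
Round up → n = 47 per group.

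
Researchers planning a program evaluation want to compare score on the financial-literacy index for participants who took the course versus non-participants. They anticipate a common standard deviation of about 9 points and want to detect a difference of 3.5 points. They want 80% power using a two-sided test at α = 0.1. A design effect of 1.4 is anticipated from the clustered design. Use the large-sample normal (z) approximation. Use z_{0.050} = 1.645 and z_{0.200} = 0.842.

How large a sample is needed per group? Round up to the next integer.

n = 115 per group

n = (z_{α/2} + z_β)² · (σ₁² + σ₂²) / δ²
  = (1.645 + 0.842)² · (2·9² = 162) / 3.5²
  = 6.1852 · 162 / 12.25
  = 81.80
Design effect: 1.4 × 81.80 = 114.51.
Round up → n = 115 per group.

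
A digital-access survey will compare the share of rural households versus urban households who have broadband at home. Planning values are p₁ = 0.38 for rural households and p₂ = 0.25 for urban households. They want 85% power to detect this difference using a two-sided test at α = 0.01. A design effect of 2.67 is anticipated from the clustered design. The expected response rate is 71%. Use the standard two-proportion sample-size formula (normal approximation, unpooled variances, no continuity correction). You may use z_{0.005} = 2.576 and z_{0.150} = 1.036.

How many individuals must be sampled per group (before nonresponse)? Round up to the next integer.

n = (z_{α/2} + z_β)² · [p₁(1−p₁) + p₂(1−p₂)] / (p₁ − p₂)²
  = (2.576 + 1.036)² · (0.38·0.62 + 0.25·0.75) / (0.13)²
  = (3.612)² · (0.2356 + 0.1875) / 0.0169
  = 13.0465 · 0.4231 / 0.0169
  = 326.63
Design effect: 2.67 × 326.63 = 872.09.
Adjust for 71% response: 872.09 / 0.71 = 1228.30.
Round up → n = 1229 per group.

n = 1229 per group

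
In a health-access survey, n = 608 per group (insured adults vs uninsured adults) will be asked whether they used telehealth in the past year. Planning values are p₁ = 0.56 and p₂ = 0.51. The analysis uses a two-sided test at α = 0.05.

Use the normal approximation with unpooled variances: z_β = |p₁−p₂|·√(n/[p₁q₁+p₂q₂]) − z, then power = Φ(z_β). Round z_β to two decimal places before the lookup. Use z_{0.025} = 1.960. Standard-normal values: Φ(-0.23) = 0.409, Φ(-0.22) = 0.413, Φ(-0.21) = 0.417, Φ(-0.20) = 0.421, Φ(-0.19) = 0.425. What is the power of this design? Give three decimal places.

Power ≈ 0.417

z_β = |p₁−p₂|·√(n/[p₁q₁+p₂q₂]) − z_{α/2}
    = 0.05 · √(608/0.4963) − 1.960
    = 0.05 · 35.0009 − 1.960
    = 1.7500 − 1.960 = -0.2100 → -0.21
Power = Φ(-0.21) = 0.417.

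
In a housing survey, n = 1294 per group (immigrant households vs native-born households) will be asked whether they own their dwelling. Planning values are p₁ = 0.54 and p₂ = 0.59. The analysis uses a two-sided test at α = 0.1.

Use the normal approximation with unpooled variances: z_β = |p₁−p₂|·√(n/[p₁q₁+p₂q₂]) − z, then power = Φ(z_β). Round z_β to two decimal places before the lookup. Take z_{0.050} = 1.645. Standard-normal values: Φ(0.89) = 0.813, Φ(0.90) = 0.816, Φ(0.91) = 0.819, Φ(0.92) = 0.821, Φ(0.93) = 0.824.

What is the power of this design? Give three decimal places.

z_β = |p₁−p₂|·√(n/[p₁q₁+p₂q₂]) − z_{α/2}
    = 0.05 · √(1294/0.4903) − 1.645
    = 0.05 · 51.3731 − 1.645
    = 2.5687 − 1.645 = 0.9237 → 0.92
Power = Φ(0.92) = 0.821.

Power ≈ 0.821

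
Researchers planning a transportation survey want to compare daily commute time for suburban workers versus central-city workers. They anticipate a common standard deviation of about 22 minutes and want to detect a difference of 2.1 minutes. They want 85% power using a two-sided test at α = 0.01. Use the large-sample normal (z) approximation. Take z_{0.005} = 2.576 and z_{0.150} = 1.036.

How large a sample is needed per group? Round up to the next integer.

n = (z_{α/2} + z_β)² · (σ₁² + σ₂²) / δ²
  = (2.576 + 1.036)² · (2·22² = 968) / 2.1²
  = 13.0465 · 968 / 4.41
  = 2863.73
Round up → n = 2864 per group.

n = 2864 per group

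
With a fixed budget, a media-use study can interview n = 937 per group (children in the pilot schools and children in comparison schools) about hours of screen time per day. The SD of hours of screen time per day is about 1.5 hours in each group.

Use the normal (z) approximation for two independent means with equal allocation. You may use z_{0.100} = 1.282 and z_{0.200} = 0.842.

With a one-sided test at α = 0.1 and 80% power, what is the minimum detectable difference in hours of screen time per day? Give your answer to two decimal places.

Minimum detectable difference ≈ 0.15 hours

δ = (z_α + z_β) · √((σ₁²+σ₂²)/n)
  = (1.282 + 0.842) · √(4.5/937)
  = 2.124 · √0.0048
  = 2.124 · 0.0693
  = 0.1472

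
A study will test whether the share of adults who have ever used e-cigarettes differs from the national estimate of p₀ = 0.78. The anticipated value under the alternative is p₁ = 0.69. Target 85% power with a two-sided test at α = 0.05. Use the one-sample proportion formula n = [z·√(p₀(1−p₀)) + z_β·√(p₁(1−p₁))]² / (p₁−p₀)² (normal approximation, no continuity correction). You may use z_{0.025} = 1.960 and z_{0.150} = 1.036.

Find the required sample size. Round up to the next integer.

n = [z_{α/2}·√(p₀q₀) + z_β·√(p₁q₁)]² / (p₁ − p₀)²
  = [1.960·√(0.78·0.22) + 1.036·√(0.69·0.31)]² / (-0.09)²
  = [1.960·0.4142 + 1.036·0.4625]² / 0.0081
  = [1.2911]² / 0.0081
  = 205.78
Round up → n = 206.

n = 206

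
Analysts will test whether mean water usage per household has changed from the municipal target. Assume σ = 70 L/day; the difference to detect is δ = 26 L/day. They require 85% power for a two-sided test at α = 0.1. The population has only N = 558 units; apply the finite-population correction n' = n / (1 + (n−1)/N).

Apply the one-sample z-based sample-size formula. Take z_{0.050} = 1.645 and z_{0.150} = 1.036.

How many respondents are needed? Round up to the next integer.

n = (z_{α/2} + z_β)² · σ² / δ²
  = (1.645 + 1.036)² · 70² / 26²
  = 7.1878 · 4900 / 676
  = 52.10
Finite-population correction (N = 558): 52.10 / (1 + (52.10 − 1)/558) = 47.73.
Round up → n = 48.

n = 48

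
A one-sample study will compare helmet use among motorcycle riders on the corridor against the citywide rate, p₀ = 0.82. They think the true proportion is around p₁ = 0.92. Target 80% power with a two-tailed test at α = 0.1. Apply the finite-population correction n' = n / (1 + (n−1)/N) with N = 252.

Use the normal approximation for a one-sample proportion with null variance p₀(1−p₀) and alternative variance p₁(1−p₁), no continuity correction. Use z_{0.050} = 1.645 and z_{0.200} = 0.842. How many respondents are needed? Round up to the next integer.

n = 58

n = [z_{α/2}·√(p₀q₀) + z_β·√(p₁q₁)]² / (p₁ − p₀)²
  = [1.645·√(0.82·0.18) + 0.842·√(0.92·0.08)]² / (0.10)²
  = [1.645·0.3842 + 0.842·0.2713]² / 0.0100
  = [0.8604]² / 0.0100
  = 74.03
Finite-population correction (N = 252): 74.03 / (1 + (74.03 − 1)/252) = 57.40.
Round up → n = 58.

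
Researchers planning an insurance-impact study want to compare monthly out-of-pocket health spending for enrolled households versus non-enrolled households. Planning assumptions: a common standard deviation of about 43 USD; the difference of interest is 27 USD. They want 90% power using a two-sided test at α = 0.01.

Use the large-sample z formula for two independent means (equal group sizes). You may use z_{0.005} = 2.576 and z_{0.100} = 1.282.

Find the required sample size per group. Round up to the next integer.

n = 76 per group

n = (z_{α/2} + z_β)² · (σ₁² + σ₂²) / δ²
  = (2.576 + 1.282)² · (2·43² = 3698) / 27²
  = 14.8842 · 3698 / 729
  = 75.50
Round up → n = 76 per group.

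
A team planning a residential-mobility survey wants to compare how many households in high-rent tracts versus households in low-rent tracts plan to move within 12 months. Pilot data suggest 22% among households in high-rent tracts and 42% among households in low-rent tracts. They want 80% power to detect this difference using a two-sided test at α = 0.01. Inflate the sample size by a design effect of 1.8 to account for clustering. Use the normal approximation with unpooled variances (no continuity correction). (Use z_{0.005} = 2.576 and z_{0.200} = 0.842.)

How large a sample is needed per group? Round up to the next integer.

n = (z_{α/2} + z_β)² · [p₁(1−p₁) + p₂(1−p₂)] / (p₁ − p₂)²
  = (2.576 + 0.842)² · (0.22·0.78 + 0.42·0.58) / (-0.20)²
  = (3.418)² · (0.1716 + 0.2436) / 0.0400
  = 11.6827 · 0.4152 / 0.0400
  = 121.27
Design effect: 1.8 × 121.27 = 218.28.
Round up → n = 219 per group.

n = 219 per group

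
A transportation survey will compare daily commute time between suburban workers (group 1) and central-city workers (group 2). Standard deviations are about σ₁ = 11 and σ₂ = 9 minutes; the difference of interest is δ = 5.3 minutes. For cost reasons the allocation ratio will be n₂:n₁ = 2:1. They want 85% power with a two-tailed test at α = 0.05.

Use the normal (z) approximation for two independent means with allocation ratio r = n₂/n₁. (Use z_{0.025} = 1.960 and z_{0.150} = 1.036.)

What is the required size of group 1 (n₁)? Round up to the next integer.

n₁ = 52

n₁ = (z_{α/2} + z_β)² · (σ₁² + σ₂²/r) / δ²
   = (1.960 + 1.036)² · (11² + 9²/2) / 5.3²
   = 8.9760 · (121 + 40.5) / 28.09
   = 8.9760 · 161.5 / 28.09
   = 51.61
Round up → n₁ = 52; n₂ = r·n₁ = 2 × 52 = 104.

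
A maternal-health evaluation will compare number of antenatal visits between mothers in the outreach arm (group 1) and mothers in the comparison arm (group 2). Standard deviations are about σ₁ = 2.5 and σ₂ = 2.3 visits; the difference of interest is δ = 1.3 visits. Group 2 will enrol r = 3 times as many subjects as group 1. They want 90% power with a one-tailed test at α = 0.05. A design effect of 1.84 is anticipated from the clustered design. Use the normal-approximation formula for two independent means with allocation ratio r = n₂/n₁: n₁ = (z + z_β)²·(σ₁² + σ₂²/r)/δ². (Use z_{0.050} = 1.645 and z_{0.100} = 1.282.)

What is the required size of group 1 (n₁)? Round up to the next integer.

n₁ = 75

n₁ = (z_α + z_β)² · (σ₁² + σ₂²/r) / δ²
   = (1.645 + 1.282)² · (2.5² + 2.3²/3) / 1.3²
   = 8.5673 · (6.25 + 1.7633) / 1.69
   = 8.5673 · 8.0133 / 1.69
   = 40.62
Design effect: 1.84 × 40.62 = 74.75.
Round up → n₁ = 75; n₂ = r·n₁ = 3 × 75 = 225.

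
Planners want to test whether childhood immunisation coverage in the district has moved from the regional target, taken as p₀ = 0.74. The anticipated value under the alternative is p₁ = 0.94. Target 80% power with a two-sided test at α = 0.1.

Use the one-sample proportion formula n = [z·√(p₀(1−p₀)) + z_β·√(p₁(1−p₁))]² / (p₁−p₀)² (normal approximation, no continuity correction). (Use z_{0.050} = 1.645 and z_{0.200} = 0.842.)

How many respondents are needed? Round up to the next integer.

n = 22

n = [z_{α/2}·√(p₀q₀) + z_β·√(p₁q₁)]² / (p₁ − p₀)²
  = [1.645·√(0.74·0.26) + 0.842·√(0.94·0.06)]² / (0.20)²
  = [1.645·0.4386 + 0.842·0.2375]² / 0.0400
  = [0.9215]² / 0.0400
  = 21.23
Round up → n = 22.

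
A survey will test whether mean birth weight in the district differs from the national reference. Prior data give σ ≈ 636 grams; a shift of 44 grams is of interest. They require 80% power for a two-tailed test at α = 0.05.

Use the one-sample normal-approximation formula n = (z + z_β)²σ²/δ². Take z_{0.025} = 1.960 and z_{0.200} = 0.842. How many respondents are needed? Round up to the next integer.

n = 1641

n = (z_{α/2} + z_β)² · σ² / δ²
  = (1.960 + 0.842)² · 636² / 44²
  = 7.8512 · 404496 / 1936
  = 1640.38
Round up → n = 1641.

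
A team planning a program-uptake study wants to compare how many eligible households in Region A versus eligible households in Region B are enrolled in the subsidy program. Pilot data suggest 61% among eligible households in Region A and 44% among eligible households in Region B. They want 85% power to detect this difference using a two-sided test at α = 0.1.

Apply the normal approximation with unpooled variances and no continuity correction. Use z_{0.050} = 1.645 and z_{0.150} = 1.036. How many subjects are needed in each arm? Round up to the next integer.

n = 121 per group

n = (z_{α/2} + z_β)² · [p₁(1−p₁) + p₂(1−p₂)] / (p₁ − p₂)²
  = (1.645 + 1.036)² · (0.61·0.39 + 0.44·0.56) / (0.17)²
  = (2.681)² · (0.2379 + 0.2464) / 0.0289
  = 7.1878 · 0.4843 / 0.0289
  = 120.45
Round up → n = 121 per group.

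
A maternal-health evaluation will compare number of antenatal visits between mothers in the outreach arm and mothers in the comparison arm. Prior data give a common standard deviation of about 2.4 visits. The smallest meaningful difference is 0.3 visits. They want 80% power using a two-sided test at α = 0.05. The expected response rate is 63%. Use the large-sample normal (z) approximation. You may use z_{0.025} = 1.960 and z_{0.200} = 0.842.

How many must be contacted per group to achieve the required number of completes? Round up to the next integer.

n = (z_{α/2} + z_β)² · (σ₁² + σ₂²) / δ²
  = (1.960 + 0.842)² · (2·2.4² = 11.52) / 0.3²
  = 7.8512 · 11.52 / 0.09
  = 1004.95
Adjust for 63% response: 1004.95 / 0.63 = 1595.17.
Round up → n = 1596 per group.

n = 1596 per group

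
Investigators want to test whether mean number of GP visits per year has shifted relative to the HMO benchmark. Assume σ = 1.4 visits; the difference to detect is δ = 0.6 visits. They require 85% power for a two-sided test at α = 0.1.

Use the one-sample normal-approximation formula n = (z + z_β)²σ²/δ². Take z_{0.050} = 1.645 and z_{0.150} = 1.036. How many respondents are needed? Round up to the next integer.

n = (z_{α/2} + z_β)² · σ² / δ²
  = (1.645 + 1.036)² · 1.4² / 0.6²
  = 7.1878 · 1.96 / 0.36
  = 39.13
Round up → n = 40.

n = 40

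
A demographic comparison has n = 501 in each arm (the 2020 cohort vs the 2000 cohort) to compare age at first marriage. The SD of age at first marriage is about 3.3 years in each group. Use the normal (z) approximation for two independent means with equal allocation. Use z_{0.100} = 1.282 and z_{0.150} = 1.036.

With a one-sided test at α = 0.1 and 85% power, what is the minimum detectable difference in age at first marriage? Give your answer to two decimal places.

Minimum detectable difference ≈ 0.48 years

δ = (z_α + z_β) · √((σ₁²+σ₂²)/n)
  = (1.282 + 1.036) · √(21.78/501)
  = 2.318 · √0.04347
  = 2.318 · 0.2085
  = 0.4833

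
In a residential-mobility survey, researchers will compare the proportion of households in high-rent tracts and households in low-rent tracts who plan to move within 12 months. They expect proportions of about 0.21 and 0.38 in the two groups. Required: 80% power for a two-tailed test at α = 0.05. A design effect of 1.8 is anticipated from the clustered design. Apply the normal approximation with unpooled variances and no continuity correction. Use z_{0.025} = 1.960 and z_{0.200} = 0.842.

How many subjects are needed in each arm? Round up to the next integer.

n = (z_{α/2} + z_β)² · [p₁(1−p₁) + p₂(1−p₂)] / (p₁ − p₂)²
  = (1.960 + 0.842)² · (0.21·0.79 + 0.38·0.62) / (-0.17)²
  = (2.802)² · (0.1659 + 0.2356) / 0.0289
  = 7.8512 · 0.4015 / 0.0289
  = 109.07
Design effect: 1.8 × 109.07 = 196.33.
Round up → n = 197 per group.

n = 197 per group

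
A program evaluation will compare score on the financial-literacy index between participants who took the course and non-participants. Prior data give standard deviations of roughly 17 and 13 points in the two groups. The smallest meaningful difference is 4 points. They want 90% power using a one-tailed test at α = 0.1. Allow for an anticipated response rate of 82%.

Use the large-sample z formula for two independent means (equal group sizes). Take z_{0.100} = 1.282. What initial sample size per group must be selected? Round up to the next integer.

n = 230 per group

n = (z_α + z_β)² · (σ₁² + σ₂²) / δ²
  = (1.282 + 1.282)² · (17² + 13² = 458) / 4²
  = 6.5741 · 458 / 16
  = 188.18
Adjust for 82% response: 188.18 / 0.82 = 229.49.
Round up → n = 230 per group.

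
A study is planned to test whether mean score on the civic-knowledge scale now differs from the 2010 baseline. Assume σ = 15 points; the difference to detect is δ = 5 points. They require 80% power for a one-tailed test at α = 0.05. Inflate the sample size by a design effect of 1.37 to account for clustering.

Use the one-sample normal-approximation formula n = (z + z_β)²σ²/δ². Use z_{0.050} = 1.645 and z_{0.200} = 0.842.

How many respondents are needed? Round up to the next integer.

n = (z_α + z_β)² · σ² / δ²
  = (1.645 + 0.842)² · 15² / 5²
  = 6.1852 · 225 / 25
  = 55.67
Design effect: 1.37 × 55.67 = 76.26.
Round up → n = 77.

n = 77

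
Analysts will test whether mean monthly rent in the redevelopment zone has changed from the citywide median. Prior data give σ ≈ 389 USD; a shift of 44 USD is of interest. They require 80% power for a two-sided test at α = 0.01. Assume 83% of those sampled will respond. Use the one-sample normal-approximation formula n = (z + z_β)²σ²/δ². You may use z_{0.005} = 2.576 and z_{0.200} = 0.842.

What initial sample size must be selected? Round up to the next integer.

n = (z_{α/2} + z_β)² · σ² / δ²
  = (2.576 + 0.842)² · 389² / 44²
  = 11.6827 · 151321 / 1936
  = 913.14
Adjust for 83% response: 913.14 / 0.83 = 1100.17.
Round up → n = 1101.

n = 1101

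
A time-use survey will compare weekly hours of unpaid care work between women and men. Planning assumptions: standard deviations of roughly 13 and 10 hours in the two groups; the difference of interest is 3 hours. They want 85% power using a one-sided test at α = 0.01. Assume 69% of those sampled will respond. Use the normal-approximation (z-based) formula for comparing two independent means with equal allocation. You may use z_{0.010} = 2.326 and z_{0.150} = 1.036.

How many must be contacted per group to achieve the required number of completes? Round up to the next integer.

n = 490 per group

n = (z_α + z_β)² · (σ₁² + σ₂²) / δ²
  = (2.326 + 1.036)² · (13² + 10² = 269) / 3²
  = 11.3030 · 269 / 9
  = 337.84
Adjust for 69% response: 337.84 / 0.69 = 489.62.
Round up → n = 490 per group.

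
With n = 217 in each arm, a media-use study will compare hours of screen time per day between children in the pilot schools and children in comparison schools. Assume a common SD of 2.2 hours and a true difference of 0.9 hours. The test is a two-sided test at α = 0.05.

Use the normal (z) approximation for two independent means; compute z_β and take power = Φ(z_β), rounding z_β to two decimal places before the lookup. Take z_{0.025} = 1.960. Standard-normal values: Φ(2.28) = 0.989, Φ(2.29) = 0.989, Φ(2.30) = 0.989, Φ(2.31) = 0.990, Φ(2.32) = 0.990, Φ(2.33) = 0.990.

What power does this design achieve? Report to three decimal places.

Power ≈ 0.989

z_β = δ·√(n/(σ₁²+σ₂²)) − z_{α/2}
    = 0.9 · √(217/9.68) − 1.960
    = 0.9 · 4.73470 − 1.960
    = 4.2612 − 1.960 = 2.3012 → 2.30
Power = Φ(2.30) = 0.989.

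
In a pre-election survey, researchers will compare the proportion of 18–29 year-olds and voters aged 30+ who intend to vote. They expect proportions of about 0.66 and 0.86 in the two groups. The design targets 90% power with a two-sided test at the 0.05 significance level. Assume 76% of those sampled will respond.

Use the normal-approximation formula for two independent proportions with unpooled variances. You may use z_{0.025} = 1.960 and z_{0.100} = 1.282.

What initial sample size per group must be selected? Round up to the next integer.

n = 120 per group

n = (z_{α/2} + z_β)² · [p₁(1−p₁) + p₂(1−p₂)] / (p₁ − p₂)²
  = (1.960 + 1.282)² · (0.66·0.34 + 0.86·0.14) / (-0.20)²
  = (3.242)² · (0.2244 + 0.1204) / 0.0400
  = 10.5106 · 0.3448 / 0.0400
  = 90.60
Adjust for 76% response: 90.60 / 0.76 = 119.21.
Round up → n = 120 per group.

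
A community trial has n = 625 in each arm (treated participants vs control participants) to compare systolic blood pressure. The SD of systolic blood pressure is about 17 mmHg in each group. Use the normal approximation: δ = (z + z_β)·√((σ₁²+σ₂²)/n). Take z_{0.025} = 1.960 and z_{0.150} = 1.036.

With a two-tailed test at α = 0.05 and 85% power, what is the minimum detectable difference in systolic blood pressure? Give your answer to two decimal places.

Minimum detectable difference ≈ 2.88 mmHg

δ = (z_{α/2} + z_β) · √((σ₁²+σ₂²)/n)
  = (1.960 + 1.036) · √(578/625)
  = 2.996 · √0.9248
  = 2.996 · 0.9617
  = 2.8811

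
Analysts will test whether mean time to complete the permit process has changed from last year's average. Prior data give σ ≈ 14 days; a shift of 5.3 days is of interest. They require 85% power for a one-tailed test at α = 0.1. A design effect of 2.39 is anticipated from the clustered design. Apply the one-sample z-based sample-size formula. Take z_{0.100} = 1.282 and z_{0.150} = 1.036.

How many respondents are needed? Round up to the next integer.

n = (z_α + z_β)² · σ² / δ²
  = (1.282 + 1.036)² · 14² / 5.3²
  = 5.3731 · 196 / 28.09
  = 37.49
Design effect: 2.39 × 37.49 = 89.60.
Round up → n = 90.

n = 90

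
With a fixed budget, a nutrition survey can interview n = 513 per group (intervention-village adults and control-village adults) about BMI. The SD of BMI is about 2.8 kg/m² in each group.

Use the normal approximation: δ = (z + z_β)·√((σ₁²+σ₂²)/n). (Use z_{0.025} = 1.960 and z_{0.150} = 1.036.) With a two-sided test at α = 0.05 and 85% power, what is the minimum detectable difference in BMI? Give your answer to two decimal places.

δ = (z_{α/2} + z_β) · √((σ₁²+σ₂²)/n)
  = (1.960 + 1.036) · √(15.68/513)
  = 2.996 · √0.03057
  = 2.996 · 0.1748
  = 0.5238

Minimum detectable difference ≈ 0.52 kg/m²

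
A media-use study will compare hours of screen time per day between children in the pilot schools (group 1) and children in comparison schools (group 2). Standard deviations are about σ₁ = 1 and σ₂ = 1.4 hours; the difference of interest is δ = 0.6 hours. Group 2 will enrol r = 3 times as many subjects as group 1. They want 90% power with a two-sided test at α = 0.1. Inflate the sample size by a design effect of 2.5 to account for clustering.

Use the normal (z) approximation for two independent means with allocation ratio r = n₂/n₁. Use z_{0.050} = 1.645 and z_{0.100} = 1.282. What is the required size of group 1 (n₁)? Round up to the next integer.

n₁ = (z_{α/2} + z_β)² · (σ₁² + σ₂²/r) / δ²
   = (1.645 + 1.282)² · (1² + 1.4²/3) / 0.6²
   = 8.5673 · (1 + 0.65333) / 0.36
   = 8.5673 · 1.6533 / 0.36
   = 39.35
Design effect: 2.5 × 39.35 = 98.37.
Round up → n₁ = 99; n₂ = r·n₁ = 3 × 99 = 297.

n₁ = 99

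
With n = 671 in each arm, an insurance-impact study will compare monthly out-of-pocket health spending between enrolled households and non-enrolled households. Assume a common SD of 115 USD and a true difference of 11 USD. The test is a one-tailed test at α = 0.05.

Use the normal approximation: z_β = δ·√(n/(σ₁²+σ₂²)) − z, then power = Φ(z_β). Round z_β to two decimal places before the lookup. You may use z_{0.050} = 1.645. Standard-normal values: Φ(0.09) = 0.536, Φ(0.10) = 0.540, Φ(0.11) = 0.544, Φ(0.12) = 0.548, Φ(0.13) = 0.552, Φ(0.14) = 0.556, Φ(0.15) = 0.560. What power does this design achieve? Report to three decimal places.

z_β = δ·√(n/(σ₁²+σ₂²)) − z_α
    = 11 · √(671/26450) − 1.645
    = 11 · 0.15928 − 1.645
    = 1.7520 − 1.645 = 0.1070 → 0.11
Power = Φ(0.11) = 0.544.

Power ≈ 0.544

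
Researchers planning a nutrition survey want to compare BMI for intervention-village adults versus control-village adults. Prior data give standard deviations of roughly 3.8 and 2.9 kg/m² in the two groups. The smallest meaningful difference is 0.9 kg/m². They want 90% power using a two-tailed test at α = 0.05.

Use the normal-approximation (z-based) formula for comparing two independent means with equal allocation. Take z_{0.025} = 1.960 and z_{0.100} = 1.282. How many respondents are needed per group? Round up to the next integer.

n = (z_{α/2} + z_β)² · (σ₁² + σ₂²) / δ²
  = (1.960 + 1.282)² · (3.8² + 2.9² = 22.85) / 0.9²
  = 10.5106 · 22.85 / 0.81
  = 296.50
Round up → n = 297 per group.

n = 297 per group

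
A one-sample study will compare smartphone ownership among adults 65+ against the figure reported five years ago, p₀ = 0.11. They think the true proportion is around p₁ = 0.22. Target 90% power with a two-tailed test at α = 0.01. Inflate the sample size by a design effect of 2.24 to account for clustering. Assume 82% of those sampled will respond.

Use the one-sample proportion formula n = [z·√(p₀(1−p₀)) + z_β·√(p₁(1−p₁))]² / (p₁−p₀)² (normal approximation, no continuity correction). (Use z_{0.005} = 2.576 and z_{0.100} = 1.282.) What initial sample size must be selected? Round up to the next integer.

n = 404

n = [z_{α/2}·√(p₀q₀) + z_β·√(p₁q₁)]² / (p₁ − p₀)²
  = [2.576·√(0.11·0.89) + 1.282·√(0.22·0.78)]² / (0.11)²
  = [2.576·0.3129 + 1.282·0.4142]² / 0.0121
  = [1.3371]² / 0.0121
  = 147.75
Design effect: 2.24 × 147.75 = 330.96.
Adjust for 82% response: 330.96 / 0.82 = 403.60.
Round up → n = 404.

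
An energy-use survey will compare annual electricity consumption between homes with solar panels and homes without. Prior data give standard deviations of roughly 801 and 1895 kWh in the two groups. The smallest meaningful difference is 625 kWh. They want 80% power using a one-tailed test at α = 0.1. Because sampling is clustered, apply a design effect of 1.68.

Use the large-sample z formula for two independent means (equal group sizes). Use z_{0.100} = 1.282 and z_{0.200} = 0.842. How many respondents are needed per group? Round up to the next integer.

n = 83 per group

n = (z_α + z_β)² · (σ₁² + σ₂²) / δ²
  = (1.282 + 0.842)² · (801² + 1895² = 4232626) / 625²
  = 4.5114 · 4232626 / 390625
  = 48.88
Design effect: 1.68 × 48.88 = 82.12.
Round up → n = 83 per group.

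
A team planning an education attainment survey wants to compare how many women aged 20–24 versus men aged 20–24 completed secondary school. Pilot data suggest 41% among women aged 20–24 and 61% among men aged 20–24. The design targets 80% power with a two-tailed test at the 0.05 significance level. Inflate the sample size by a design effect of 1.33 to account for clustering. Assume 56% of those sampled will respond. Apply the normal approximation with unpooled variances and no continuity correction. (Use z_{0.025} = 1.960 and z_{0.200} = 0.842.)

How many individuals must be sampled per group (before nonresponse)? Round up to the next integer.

n = 224 per group

n = (z_{α/2} + z_β)² · [p₁(1−p₁) + p₂(1−p₂)] / (p₁ − p₂)²
  = (1.960 + 0.842)² · (0.41·0.59 + 0.61·0.39) / (-0.20)²
  = (2.802)² · (0.2419 + 0.2379) / 0.0400
  = 7.8512 · 0.4798 / 0.0400
  = 94.18
Design effect: 1.33 × 94.18 = 125.25.
Adjust for 56% response: 125.25 / 0.56 = 223.67.
Round up → n = 224 per group.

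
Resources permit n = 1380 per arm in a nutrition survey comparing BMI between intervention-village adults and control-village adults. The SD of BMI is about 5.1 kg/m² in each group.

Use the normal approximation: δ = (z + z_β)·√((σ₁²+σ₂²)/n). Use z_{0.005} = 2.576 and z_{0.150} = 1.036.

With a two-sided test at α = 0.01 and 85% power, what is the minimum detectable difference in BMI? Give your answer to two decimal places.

δ = (z_{α/2} + z_β) · √((σ₁²+σ₂²)/n)
  = (2.576 + 1.036) · √(52.02/1380)
  = 3.612 · √0.0377
  = 3.612 · 0.1942
  = 0.7013

Minimum detectable difference ≈ 0.70 kg/m²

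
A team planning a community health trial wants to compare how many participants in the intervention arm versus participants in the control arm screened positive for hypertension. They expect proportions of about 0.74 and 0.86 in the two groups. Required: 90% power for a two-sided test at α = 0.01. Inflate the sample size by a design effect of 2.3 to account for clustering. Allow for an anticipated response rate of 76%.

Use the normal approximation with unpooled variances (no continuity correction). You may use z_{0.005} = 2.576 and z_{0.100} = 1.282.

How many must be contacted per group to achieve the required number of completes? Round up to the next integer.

n = (z_{α/2} + z_β)² · [p₁(1−p₁) + p₂(1−p₂)] / (p₁ − p₂)²
  = (2.576 + 1.282)² · (0.74·0.26 + 0.86·0.14) / (-0.12)²
  = (3.858)² · (0.1924 + 0.1204) / 0.0144
  = 14.8842 · 0.3128 / 0.0144
  = 323.32
Design effect: 2.3 × 323.32 = 743.63.
Adjust for 76% response: 743.63 / 0.76 = 978.46.
Round up → n = 979 per group.

n = 979 per group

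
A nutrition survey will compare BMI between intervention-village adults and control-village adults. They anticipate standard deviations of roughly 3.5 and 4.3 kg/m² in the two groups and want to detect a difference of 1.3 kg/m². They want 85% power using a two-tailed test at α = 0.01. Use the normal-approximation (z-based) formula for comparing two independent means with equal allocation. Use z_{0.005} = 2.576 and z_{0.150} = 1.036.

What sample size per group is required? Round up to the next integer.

n = 238 per group

n = (z_{α/2} + z_β)² · (σ₁² + σ₂²) / δ²
  = (2.576 + 1.036)² · (3.5² + 4.3² = 30.74) / 1.3²
  = 13.0465 · 30.74 / 1.69
  = 237.31
Round up → n = 238 per group.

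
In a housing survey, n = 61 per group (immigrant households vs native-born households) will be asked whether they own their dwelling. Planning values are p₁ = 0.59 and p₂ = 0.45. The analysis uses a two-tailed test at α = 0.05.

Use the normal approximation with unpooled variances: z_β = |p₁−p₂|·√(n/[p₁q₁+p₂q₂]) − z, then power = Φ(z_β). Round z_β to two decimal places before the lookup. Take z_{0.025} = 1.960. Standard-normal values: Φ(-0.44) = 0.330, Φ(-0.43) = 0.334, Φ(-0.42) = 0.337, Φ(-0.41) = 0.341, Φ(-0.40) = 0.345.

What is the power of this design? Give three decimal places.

z_β = |p₁−p₂|·√(n/[p₁q₁+p₂q₂]) − z_{α/2}
    = 0.14 · √(61/0.4894) − 1.960
    = 0.14 · 11.1643 − 1.960
    = 1.5630 − 1.960 = -0.3970 → -0.40
Power = Φ(-0.40) = 0.345.

Power ≈ 0.345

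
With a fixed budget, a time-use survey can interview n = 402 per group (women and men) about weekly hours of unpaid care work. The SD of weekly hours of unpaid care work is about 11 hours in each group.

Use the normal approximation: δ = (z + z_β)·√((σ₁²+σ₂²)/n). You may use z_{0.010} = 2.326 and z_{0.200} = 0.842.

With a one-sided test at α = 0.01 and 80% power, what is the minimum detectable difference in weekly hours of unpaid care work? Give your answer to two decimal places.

Minimum detectable difference ≈ 2.46 hours

δ = (z_α + z_β) · √((σ₁²+σ₂²)/n)
  = (2.326 + 0.842) · √(242/402)
  = 3.168 · √0.60199
  = 3.168 · 0.7759
  = 2.4580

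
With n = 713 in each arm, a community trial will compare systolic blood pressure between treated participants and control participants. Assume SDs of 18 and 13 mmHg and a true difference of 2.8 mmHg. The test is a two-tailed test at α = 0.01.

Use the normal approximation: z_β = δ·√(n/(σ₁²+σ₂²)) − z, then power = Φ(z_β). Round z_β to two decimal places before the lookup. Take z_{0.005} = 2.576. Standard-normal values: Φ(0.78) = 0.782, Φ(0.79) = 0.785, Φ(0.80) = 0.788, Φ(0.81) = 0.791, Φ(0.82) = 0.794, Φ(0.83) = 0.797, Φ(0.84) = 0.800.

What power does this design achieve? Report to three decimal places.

z_β = δ·√(n/(σ₁²+σ₂²)) − z_{α/2}
    = 2.8 · √(713/493) − 2.576
    = 2.8 · 1.20260 − 2.576
    = 3.3673 − 2.576 = 0.7913 → 0.79
Power = Φ(0.79) = 0.785.

Power ≈ 0.785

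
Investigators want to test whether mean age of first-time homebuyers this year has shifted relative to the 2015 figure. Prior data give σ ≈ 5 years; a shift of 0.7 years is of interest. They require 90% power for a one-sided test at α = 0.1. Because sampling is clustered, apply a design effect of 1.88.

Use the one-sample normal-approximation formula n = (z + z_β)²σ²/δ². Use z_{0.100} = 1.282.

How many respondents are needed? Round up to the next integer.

n = (z_α + z_β)² · σ² / δ²
  = (1.282 + 1.282)² · 5² / 0.7²
  = 6.5741 · 25 / 0.49
  = 335.41
Design effect: 1.88 × 335.41 = 630.58.
Round up → n = 631.

n = 631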